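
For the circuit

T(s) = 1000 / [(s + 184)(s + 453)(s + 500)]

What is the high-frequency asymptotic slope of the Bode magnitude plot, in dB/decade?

-60 dB/decade

Each pole contributes −20 dB/decade at high frequency; each zero contributes +20 dB/decade.
Net: 0 zero(s) − 3 pole(s) → -60 dB/decade.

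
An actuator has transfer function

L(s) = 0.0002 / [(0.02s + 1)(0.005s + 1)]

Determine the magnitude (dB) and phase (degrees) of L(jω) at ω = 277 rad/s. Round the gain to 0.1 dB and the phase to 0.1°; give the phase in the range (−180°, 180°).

-93.6 dB, -133.9°

At ω = 277 rad/s:
pole (1 + j277·0.02) = 1 + j5.54 → |·| ≈ 5.6295, ∠ ≈ 79.77°
pole (1 + j277·0.005) = 1 + j1.385 → |·| ≈ 1.7083, ∠ ≈ 54.17°
|L| = 0.0002 · 1 / (5.6295 · 1.7083) ≈ 2.0797e-05
Gain = 20 log₁₀(2.0797e-05) ≈ -93.64 dB
∠L = (0°) − (79.77° + 54.17°) = -133.94°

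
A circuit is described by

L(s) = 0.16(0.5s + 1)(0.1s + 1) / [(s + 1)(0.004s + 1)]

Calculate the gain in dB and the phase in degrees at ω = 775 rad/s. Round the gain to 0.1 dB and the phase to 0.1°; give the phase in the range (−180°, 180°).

At ω = 775 rad/s:
zero (1 + j775·0.5) = 1 + j387.5 → |·| ≈ 387.5, ∠ ≈ 89.85°
zero (1 + j775·0.1) = 1 + j77.5 → |·| ≈ 77.506, ∠ ≈ 89.26°
pole (1 + j775·1) = 1 + j775 → |·| ≈ 775, ∠ ≈ 89.93°
pole (1 + j775·0.004) = 1 + j3.1 → |·| ≈ 3.2573, ∠ ≈ 72.12°
|L| = 0.16 · 387.5 · 77.506 / (775 · 3.2573) ≈ 1.9036
Gain = 20 log₁₀(1.9036) ≈ 5.59 dB
∠L = (89.85° + 89.26°) − (89.93° + 72.12°) = 17.06°

5.6 dB, 17.1°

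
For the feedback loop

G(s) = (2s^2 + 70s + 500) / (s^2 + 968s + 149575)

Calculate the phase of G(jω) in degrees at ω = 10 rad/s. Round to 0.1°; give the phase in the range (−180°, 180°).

63.1°

Substitute s = j10:
Numerator: 2(j10)^2 + 70(j10) + 500 = 300 + j700
Denominator: (j10)^2 + 968(j10) + 149575 = 149475 + j9680
|N| = √(300² + 700²) ≈ 761.58, ∠N ≈ 66.80°
|D| = √(149475² + 9680²) ≈ 1.4979e+05, ∠D ≈ 3.71°
∠G = 66.80° − 3.71° = 63.09°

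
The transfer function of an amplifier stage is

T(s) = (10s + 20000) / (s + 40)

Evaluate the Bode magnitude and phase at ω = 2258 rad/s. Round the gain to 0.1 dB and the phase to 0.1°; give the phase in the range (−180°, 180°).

Substitute s = j2258:
Numerator: 10(j2258) + 20000 = 20000 + j22580
Denominator: (j2258) + 40 = 40 + j2258
|N| = √(20000² + 22580²) ≈ 30164, ∠N ≈ 48.47°
|D| = √(40² + 2258²) ≈ 2258.4, ∠D ≈ 88.99°
|T| = 30164 / 2258.4 ≈ 13.356
Gain = 20 log₁₀(13.356) ≈ 22.51 dB
∠T = 48.47° − 88.99° = -40.52°

22.5 dB, -40.5°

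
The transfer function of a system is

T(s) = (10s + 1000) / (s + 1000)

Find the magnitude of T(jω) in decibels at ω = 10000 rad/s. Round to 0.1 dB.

20.0 dB

Substitute s = j10000:
Numerator: 10(j10000) + 1000 = 1000 + j100000
Denominator: (j10000) + 1000 = 1000 + j10000
|N| = √(1000² + 100000²) ≈ 1e+05, ∠N ≈ 89.43°
|D| = √(1000² + 10000²) ≈ 10050, ∠D ≈ 84.29°
|T| = 1e+05 / 10050 ≈ 9.9502
Gain = 20 log₁₀(9.9502) ≈ 19.96 dB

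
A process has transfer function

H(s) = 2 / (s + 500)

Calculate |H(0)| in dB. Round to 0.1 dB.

H(0) = 2 / (500) = 0.004
20 log₁₀(0.004) ≈ -47.96 dB

-48.0 dB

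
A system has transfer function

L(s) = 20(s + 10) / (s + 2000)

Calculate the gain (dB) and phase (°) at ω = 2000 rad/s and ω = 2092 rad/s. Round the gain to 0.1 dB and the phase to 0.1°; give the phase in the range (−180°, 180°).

At s = jω = j2000:
zero (s+10): 10 + j2000 → |·| = √(10²+2000²) = √4000100 ≈ 2000, ∠ = arctan(2000/10) ≈ 89.71°
pole (s+2000): 2000 + j2000 → |·| = √(2000²+2000²) = √8000000 ≈ 2828.4, ∠ = arctan(2000/2000) ≈ 45.00°
|L| = 20 · 2000 / 2828.4 ≈ 14.142
Gain = 20 log₁₀(14.142) ≈ 23.01 dB
∠L = 89.71° − 45.00° = 44.71°

At s = jω = j2092:
zero (s+10): 10 + j2092 → |·| = √(10²+2092²) = √4376564 ≈ 2092, ∠ = arctan(2092/10) ≈ 89.73°
pole (s+2000): 2000 + j2092 → |·| = √(2000²+2092²) = √8376464 ≈ 2894.2, ∠ = arctan(2092/2000) ≈ 46.29°
|L| = 20 · 2092 / 2894.2 ≈ 14.456
Gain = 20 log₁₀(14.456) ≈ 23.20 dB
∠L = 89.73° − 46.29° = 43.44°

ω = 2000: 23.0 dB, 44.7°; ω = 2092: 23.2 dB, 43.4°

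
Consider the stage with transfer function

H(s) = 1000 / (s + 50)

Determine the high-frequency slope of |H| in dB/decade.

Each pole contributes −20 dB/decade at high frequency; each zero contributes +20 dB/decade.
Net: 0 zero(s) − 1 pole(s) → -20 dB/decade.

-20 dB/decade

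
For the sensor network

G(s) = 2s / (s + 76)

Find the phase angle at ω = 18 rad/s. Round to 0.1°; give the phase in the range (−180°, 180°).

At s = jω = j18:
zero at origin: s = j18 → |·| = 18, ∠ = 90.00°
pole (s+76): 76 + j18 → |·| = √(76²+18²) = √6100 ≈ 78.102, ∠ = arctan(18/76) ≈ 13.32°
∠G = 90.00° − 13.32° = 76.68°

76.7°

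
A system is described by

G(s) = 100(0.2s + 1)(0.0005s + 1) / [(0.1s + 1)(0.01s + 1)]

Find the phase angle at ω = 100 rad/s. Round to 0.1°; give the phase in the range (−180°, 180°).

At ω = 100 rad/s:
zero (1 + j100·0.2) = 1 + j20 → |·| ≈ 20.025, ∠ ≈ 87.14°
zero (1 + j100·0.0005) = 1 + j0.05 → |·| ≈ 1.0012, ∠ ≈ 2.86°
pole (1 + j100·0.1) = 1 + j10 → |·| ≈ 10.05, ∠ ≈ 84.29°
pole (1 + j100·0.01) = 1 + j1 → |·| ≈ 1.4142, ∠ ≈ 45.00°
∠G = (87.14° + 2.86°) − (84.29° + 45.00°) = -39.29°

-39.3°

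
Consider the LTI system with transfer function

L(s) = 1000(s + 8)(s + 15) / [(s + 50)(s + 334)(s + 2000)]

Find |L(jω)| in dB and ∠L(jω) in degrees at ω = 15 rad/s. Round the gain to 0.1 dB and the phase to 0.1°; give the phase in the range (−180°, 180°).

-39.7 dB, 87.2°

At s = jω = j15:
zero (s+8): 8 + j15 → |·| = √(8²+15²) = √289 ≈ 17, ∠ = arctan(15/8) ≈ 61.93°
zero (s+15): 15 + j15 → |·| = √(15²+15²) = √450 ≈ 21.213, ∠ = arctan(15/15) ≈ 45.00°
pole (s+50): 50 + j15 → |·| = √(50²+15²) = √2725 ≈ 52.202, ∠ = arctan(15/50) ≈ 16.70°
pole (s+334): 334 + j15 → |·| = √(334²+15²) = √111781 ≈ 334.34, ∠ = arctan(15/334) ≈ 2.57°
pole (s+2000): 2000 + j15 → |·| = √(2000²+15²) = √4000225 ≈ 2000.1, ∠ = arctan(15/2000) ≈ 0.43°
|L| = 1000 · 360.62 / 3.4908e+07 ≈ 0.010331
Gain = 20 log₁₀(0.010331) ≈ -39.72 dB
∠L = 106.93° − 19.70° = 87.23°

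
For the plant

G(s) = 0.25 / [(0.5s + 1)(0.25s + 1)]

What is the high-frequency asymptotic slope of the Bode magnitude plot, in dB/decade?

-40 dB/decade

Each pole contributes −20 dB/decade at high frequency; each zero contributes +20 dB/decade.
Net: 0 zero(s) − 2 pole(s) → -40 dB/decade.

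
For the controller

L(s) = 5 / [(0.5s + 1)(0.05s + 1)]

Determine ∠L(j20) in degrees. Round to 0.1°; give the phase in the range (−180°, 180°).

At ω = 20 rad/s:
pole (1 + j20·0.5) = 1 + j10 → |·| ≈ 10.05, ∠ ≈ 84.29°
pole (1 + j20·0.05) = 1 + j1 → |·| ≈ 1.4142, ∠ ≈ 45.00°
∠L = (0°) − (84.29° + 45.00°) = -129.29°

-129.3°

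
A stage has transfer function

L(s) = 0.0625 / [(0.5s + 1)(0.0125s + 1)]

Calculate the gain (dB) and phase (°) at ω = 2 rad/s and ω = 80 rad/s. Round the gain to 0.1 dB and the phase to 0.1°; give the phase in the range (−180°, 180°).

ω = 2: -27.1 dB, -46.4°; ω = 80: -59.1 dB, -133.6°

At ω = 2 rad/s:
pole (1 + j2·0.5) = 1 + j1 → |·| ≈ 1.4142, ∠ ≈ 45.00°
pole (1 + j2·0.0125) = 1 + j0.025 → |·| ≈ 1.0003, ∠ ≈ 1.43°
|L| = 0.0625 · 1 / (1.4142 · 1.0003) ≈ 0.044181
Gain = 20 log₁₀(0.044181) ≈ -27.10 dB
∠L = (0°) − (45.00° + 1.43°) = -46.43°

At ω = 80 rad/s:
pole (1 + j80·0.5) = 1 + j40 → |·| ≈ 40.012, ∠ ≈ 88.57°
pole (1 + j80·0.0125) = 1 + j1 → |·| ≈ 1.4142, ∠ ≈ 45.00°
|L| = 0.0625 · 1 / (40.012 · 1.4142) ≈ 0.0011045
Gain = 20 log₁₀(0.0011045) ≈ -59.14 dB
∠L = (0°) − (88.57° + 45.00°) = -133.57°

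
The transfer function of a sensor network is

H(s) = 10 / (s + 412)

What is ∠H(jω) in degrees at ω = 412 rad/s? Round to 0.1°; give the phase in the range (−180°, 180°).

Substitute s = j412:
Numerator: 10 = 10 + j0
Denominator: (j412) + 412 = 412 + j412
|N| = √(10² + 0²) ≈ 10, ∠N ≈ 0.00°
|D| = √(412² + 412²) ≈ 582.66, ∠D ≈ 45.00°
∠H = 0.00° − 45.00° = -45.00°

-45.0°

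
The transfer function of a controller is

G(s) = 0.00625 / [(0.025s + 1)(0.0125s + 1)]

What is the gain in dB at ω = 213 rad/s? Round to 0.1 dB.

At ω = 213 rad/s:
pole (1 + j213·0.025) = 1 + j5.325 → |·| ≈ 5.4181, ∠ ≈ 79.36°
pole (1 + j213·0.0125) = 1 + j2.6625 → |·| ≈ 2.8441, ∠ ≈ 69.41°
|G| = 0.00625 · 1 / (5.4181 · 2.8441) ≈ 0.00040559
Gain = 20 log₁₀(0.00040559) ≈ -67.84 dB

-67.8 dB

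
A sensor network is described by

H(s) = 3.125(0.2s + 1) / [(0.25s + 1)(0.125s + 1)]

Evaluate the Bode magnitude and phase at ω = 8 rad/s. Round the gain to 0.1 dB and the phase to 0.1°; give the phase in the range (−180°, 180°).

5.4 dB, -50.4°

At ω = 8 rad/s:
zero (1 + j8·0.2) = 1 + j1.6 → |·| ≈ 1.8868, ∠ ≈ 57.99°
pole (1 + j8·0.25) = 1 + j2 → |·| ≈ 2.2361, ∠ ≈ 63.43°
pole (1 + j8·0.125) = 1 + j1 → |·| ≈ 1.4142, ∠ ≈ 45.00°
|H| = 3.125 · 1.8868 / (2.2361 · 1.4142) ≈ 1.8645
Gain = 20 log₁₀(1.8645) ≈ 5.41 dB
∠H = (57.99°) − (63.43° + 45.00°) = -50.44°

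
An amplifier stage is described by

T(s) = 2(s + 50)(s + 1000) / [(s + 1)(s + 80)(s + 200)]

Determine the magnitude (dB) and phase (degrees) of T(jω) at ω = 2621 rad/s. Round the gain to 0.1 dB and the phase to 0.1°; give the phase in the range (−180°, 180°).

-61.8 dB, -105.8°

At s = jω = j2621:
zero (s+50): 50 + j2621 → |·| = √(50²+2621²) = √6872141 ≈ 2621.5, ∠ = arctan(2621/50) ≈ 88.91°
zero (s+1000): 1000 + j2621 → |·| = √(1000²+2621²) = √7869641 ≈ 2805.3, ∠ = arctan(2621/1000) ≈ 69.12°
pole (s+1): 1 + j2621 → |·| = √(1²+2621²) = √6869642 ≈ 2621, ∠ = arctan(2621/1) ≈ 89.98°
pole (s+80): 80 + j2621 → |·| = √(80²+2621²) = √6876041 ≈ 2622.2, ∠ = arctan(2621/80) ≈ 88.25°
pole (s+200): 200 + j2621 → |·| = √(200²+2621²) = √6909641 ≈ 2628.6, ∠ = arctan(2621/200) ≈ 85.64°
|T| = 2 · 7.3541e+06 / 1.8066e+10 ≈ 0.00081414
Gain = 20 log₁₀(0.00081414) ≈ -61.79 dB
∠T = 158.03° − 263.87° = -105.84°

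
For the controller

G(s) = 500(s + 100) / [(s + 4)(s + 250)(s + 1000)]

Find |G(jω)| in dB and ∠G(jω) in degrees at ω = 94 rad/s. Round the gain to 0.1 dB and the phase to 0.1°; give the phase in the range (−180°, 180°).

-51.3 dB, -70.3°

At s = jω = j94:
zero (s+100): 100 + j94 → |·| = √(100²+94²) = √18836 ≈ 137.24, ∠ = arctan(94/100) ≈ 43.23°
pole (s+4): 4 + j94 → |·| = √(4²+94²) = √8852 ≈ 94.085, ∠ = arctan(94/4) ≈ 87.56°
pole (s+250): 250 + j94 → |·| = √(250²+94²) = √71336 ≈ 267.09, ∠ = arctan(94/250) ≈ 20.61°
pole (s+1000): 1000 + j94 → |·| = √(1000²+94²) = √1008836 ≈ 1004.4, ∠ = arctan(94/1000) ≈ 5.37°
|G| = 500 · 137.24 / 2.524e+07 ≈ 0.0027187
Gain = 20 log₁₀(0.0027187) ≈ -51.31 dB
∠G = 43.23° − 113.54° = -70.31°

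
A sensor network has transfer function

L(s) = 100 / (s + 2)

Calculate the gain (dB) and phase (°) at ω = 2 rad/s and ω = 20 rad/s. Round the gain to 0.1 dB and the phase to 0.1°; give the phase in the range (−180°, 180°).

Substitute s = j2:
Numerator: 100 = 100 + j0
Denominator: (j2) + 2 = 2 + j2
|N| = √(100² + 0²) ≈ 100, ∠N ≈ 0.00°
|D| = √(2² + 2²) ≈ 2.8284, ∠D ≈ 45.00°
|L| = 100 / 2.8284 ≈ 35.356
Gain = 20 log₁₀(35.356) ≈ 30.97 dB
∠L = 0.00° − 45.00° = -45.00°

Substitute s = j20:
Numerator: 100 = 100 + j0
Denominator: (j20) + 2 = 2 + j20
|N| = √(100² + 0²) ≈ 100, ∠N ≈ 0.00°
|D| = √(2² + 20²) ≈ 20.1, ∠D ≈ 84.29°
|L| = 100 / 20.1 ≈ 4.9751
Gain = 20 log₁₀(4.9751) ≈ 13.94 dB
∠L = 0.00° − 84.29° = -84.29°

ω = 2: 31.0 dB, -45.0°; ω = 20: 13.9 dB, -84.3°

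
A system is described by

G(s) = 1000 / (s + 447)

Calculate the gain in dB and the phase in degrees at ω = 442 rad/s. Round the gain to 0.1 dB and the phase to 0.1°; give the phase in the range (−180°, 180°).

4.0 dB, -44.7°

Substitute s = j442:
Numerator: 1000 = 1000 + j0
Denominator: (j442) + 447 = 447 + j442
|N| = √(1000² + 0²) ≈ 1000, ∠N ≈ 0.00°
|D| = √(447² + 442²) ≈ 628.63, ∠D ≈ 44.68°
|G| = 1000 / 628.63 ≈ 1.5908
Gain = 20 log₁₀(1.5908) ≈ 4.03 dB
∠G = 0.00° − 44.68° = -44.68°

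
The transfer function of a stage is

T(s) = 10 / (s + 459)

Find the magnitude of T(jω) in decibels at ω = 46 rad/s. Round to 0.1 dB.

Substitute s = j46:
Numerator: 10 = 10 + j0
Denominator: (j46) + 459 = 459 + j46
|N| = √(10² + 0²) ≈ 10, ∠N ≈ 0.00°
|D| = √(459² + 46²) ≈ 461.3, ∠D ≈ 5.72°
|T| = 10 / 461.3 ≈ 0.021678
Gain = 20 log₁₀(0.021678) ≈ -33.28 dB

-33.3 dB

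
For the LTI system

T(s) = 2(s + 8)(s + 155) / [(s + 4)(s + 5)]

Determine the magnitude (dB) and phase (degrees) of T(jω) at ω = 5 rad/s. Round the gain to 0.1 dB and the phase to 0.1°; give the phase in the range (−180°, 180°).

36.2 dB, -62.5°

At s = jω = j5:
zero (s+8): 8 + j5 → |·| = √(8²+5²) = √89 ≈ 9.434, ∠ = arctan(5/8) ≈ 32.01°
zero (s+155): 155 + j5 → |·| = √(155²+5²) = √24050 ≈ 155.08, ∠ = arctan(5/155) ≈ 1.85°
pole (s+4): 4 + j5 → |·| = √(4²+5²) = √41 ≈ 6.4031, ∠ = arctan(5/4) ≈ 51.34°
pole (s+5): 5 + j5 → |·| = √(5²+5²) = √50 ≈ 7.0711, ∠ = arctan(5/5) ≈ 45.00°
|T| = 2 · 1463 / 45.277 ≈ 64.624
Gain = 20 log₁₀(64.624) ≈ 36.21 dB
∠T = 33.86° − 96.34° = -62.48°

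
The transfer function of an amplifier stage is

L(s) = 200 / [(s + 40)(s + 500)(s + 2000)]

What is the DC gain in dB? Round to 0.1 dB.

-106.0 dB

L(0) = 200 / (40·500·2000) = 5e-06
20 log₁₀(5e-06) ≈ -106.02 dB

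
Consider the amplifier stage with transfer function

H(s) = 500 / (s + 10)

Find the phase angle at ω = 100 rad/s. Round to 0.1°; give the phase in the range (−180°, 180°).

At s = jω = j100:
pole (s+10): 10 + j100 → |·| = √(10²+100²) = √10100 ≈ 100.5, ∠ = arctan(100/10) ≈ 84.29°
∠H = 0.00° − 84.29° = -84.29°

-84.3°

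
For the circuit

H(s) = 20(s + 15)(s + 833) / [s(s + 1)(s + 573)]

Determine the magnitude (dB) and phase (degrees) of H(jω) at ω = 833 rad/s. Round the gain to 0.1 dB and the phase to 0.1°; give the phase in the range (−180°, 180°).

At s = jω = j833:
zero (s+15): 15 + j833 → |·| = √(15²+833²) = √694114 ≈ 833.14, ∠ = arctan(833/15) ≈ 88.97°
zero (s+833): 833 + j833 → |·| = √(833²+833²) = √1387778 ≈ 1178, ∠ = arctan(833/833) ≈ 45.00°
pole (s+1): 1 + j833 → |·| = √(1²+833²) = √693890 ≈ 833, ∠ = arctan(833/1) ≈ 89.93°
pole (s+573): 573 + j833 → |·| = √(573²+833²) = √1022218 ≈ 1011, ∠ = arctan(833/573) ≈ 55.48°
pole at origin: |s| = 833, ∠ = 90.00° (in denominator)
|H| = 20 · 9.8144e+05 / 7.0152e+08 ≈ 0.02798
Gain = 20 log₁₀(0.02798) ≈ -31.06 dB
∠H = 133.97° − 235.41° = -101.44°

-31.1 dB, -101.4°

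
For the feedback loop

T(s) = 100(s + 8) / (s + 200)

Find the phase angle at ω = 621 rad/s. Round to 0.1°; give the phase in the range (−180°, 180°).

17.1°

At s = jω = j621:
zero (s+8): 8 + j621 → |·| = √(8²+621²) = √385705 ≈ 621.05, ∠ = arctan(621/8) ≈ 89.26°
pole (s+200): 200 + j621 → |·| = √(200²+621²) = √425641 ≈ 652.41, ∠ = arctan(621/200) ≈ 72.15°
∠T = 89.26° − 72.15° = 17.11°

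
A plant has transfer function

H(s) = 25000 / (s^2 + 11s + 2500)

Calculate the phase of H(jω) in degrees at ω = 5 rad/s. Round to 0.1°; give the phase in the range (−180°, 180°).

At s = jω = j5:
quadratic: (j5)² + 11·j5 + 2500 = 2475 + j55 → |·| ≈ 2475.6, ∠ ≈ 1.27°
∠H = 0.00° − 1.27° = -1.27°

-1.3°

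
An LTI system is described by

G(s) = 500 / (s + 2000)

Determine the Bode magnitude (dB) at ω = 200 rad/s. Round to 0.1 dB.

-12.1 dB

At s = jω = j200:
pole (s+2000): 2000 + j200 → |·| = √(2000²+200²) = √4040000 ≈ 2010, ∠ = arctan(200/2000) ≈ 5.71°
|G| = 500 / 2010 ≈ 0.24876
Gain = 20 log₁₀(0.24876) ≈ -12.08 dB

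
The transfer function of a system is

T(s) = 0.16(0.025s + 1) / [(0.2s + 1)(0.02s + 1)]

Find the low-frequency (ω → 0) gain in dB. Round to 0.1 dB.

-15.9 dB

T(0) = 0.16 · 1 / 1 = 0.16
20 log₁₀(0.16) ≈ -15.92 dB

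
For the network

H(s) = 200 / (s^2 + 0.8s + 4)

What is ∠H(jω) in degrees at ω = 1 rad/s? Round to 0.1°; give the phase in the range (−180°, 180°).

-14.9°

At s = jω = j1:
quadratic: (j1)² + 0.8·j1 + 4 = 3 + j0.8 → |·| ≈ 3.1048, ∠ ≈ 14.93°
∠H = 0.00° − 14.93° = -14.93°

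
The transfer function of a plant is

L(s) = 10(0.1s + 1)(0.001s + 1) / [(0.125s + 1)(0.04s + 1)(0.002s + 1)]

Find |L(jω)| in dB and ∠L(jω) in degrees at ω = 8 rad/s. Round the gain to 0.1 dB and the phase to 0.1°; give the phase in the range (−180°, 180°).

18.7 dB, -24.5°

At ω = 8 rad/s:
zero (1 + j8·0.1) = 1 + j0.8 → |·| ≈ 1.2806, ∠ ≈ 38.66°
zero (1 + j8·0.001) = 1 + j0.008 → |·| ≈ 1, ∠ ≈ 0.46°
pole (1 + j8·0.125) = 1 + j1 → |·| ≈ 1.4142, ∠ ≈ 45.00°
pole (1 + j8·0.04) = 1 + j0.32 → |·| ≈ 1.05, ∠ ≈ 17.74°
pole (1 + j8·0.002) = 1 + j0.016 → |·| ≈ 1.0001, ∠ ≈ 0.92°
|L| = 10 · 1.2806 · 1 / (1.4142 · 1.05 · 1.0001) ≈ 8.6232
Gain = 20 log₁₀(8.6232) ≈ 18.71 dB
∠L = (38.66° + 0.46°) − (45.00° + 17.74° + 0.92°) = -24.54°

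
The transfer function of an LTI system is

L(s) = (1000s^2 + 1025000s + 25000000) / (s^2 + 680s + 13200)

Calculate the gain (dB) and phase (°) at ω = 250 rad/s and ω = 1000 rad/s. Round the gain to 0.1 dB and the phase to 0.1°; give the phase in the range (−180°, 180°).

Substitute s = j250:
Numerator: 1000(j250)^2 + 1025000(j250) + 25000000 = -37500000 + j256250000
Denominator: (j250)^2 + 680(j250) + 13200 = -49300 + j170000
|N| = √(37500000² + 256250000²) ≈ 2.5898e+08, ∠N ≈ 98.33°
|D| = √(49300² + 170000²) ≈ 1.77e+05, ∠D ≈ 106.17°
|L| = 2.5898e+08 / 1.77e+05 ≈ 1463.2
Gain = 20 log₁₀(1463.2) ≈ 63.31 dB
∠L = 98.33° − 106.17° = -7.84°

Substitute s = j1000:
Numerator: 1000(j1000)^2 + 1025000(j1000) + 25000000 = -975000000 + j1025000000
Denominator: (j1000)^2 + 680(j1000) + 13200 = -986800 + j680000
|N| = √(975000000² + 1025000000²) ≈ 1.4147e+09, ∠N ≈ 133.57°
|D| = √(986800² + 680000²) ≈ 1.1984e+06, ∠D ≈ 145.43°
|L| = 1.4147e+09 / 1.1984e+06 ≈ 1180.5
Gain = 20 log₁₀(1180.5) ≈ 61.44 dB
∠L = 133.57° − 145.43° = -11.86°

ω = 250: 63.3 dB, -7.8°; ω = 1000: 61.4 dB, -11.9°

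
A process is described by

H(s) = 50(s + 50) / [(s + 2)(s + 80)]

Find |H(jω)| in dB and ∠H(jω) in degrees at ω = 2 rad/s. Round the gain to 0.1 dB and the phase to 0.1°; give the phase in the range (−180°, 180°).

At s = jω = j2:
zero (s+50): 50 + j2 → |·| = √(50²+2²) = √2504 ≈ 50.04, ∠ = arctan(2/50) ≈ 2.29°
pole (s+2): 2 + j2 → |·| = √(2²+2²) = √8 ≈ 2.8284, ∠ = arctan(2/2) ≈ 45.00°
pole (s+80): 80 + j2 → |·| = √(80²+2²) = √6404 ≈ 80.025, ∠ = arctan(2/80) ≈ 1.43°
|H| = 50 · 50.04 / 226.34 ≈ 11.054
Gain = 20 log₁₀(11.054) ≈ 20.87 dB
∠H = 2.29° − 46.43° = -44.14°

20.9 dB, -44.1°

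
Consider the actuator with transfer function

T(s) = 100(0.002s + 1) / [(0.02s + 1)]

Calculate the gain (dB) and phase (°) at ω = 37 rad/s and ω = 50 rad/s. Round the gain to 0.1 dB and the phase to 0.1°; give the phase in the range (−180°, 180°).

ω = 37: 38.1 dB, -32.3°; ω = 50: 37.0 dB, -39.3°

At ω = 37 rad/s:
zero (1 + j37·0.002) = 1 + j0.074 → |·| ≈ 1.0027, ∠ ≈ 4.23°
pole (1 + j37·0.02) = 1 + j0.74 → |·| ≈ 1.244, ∠ ≈ 36.50°
|T| = 100 · 1.0027 / (1.244) ≈ 80.603
Gain = 20 log₁₀(80.603) ≈ 38.13 dB
∠T = (4.23°) − (36.50°) = -32.27°

At ω = 50 rad/s:
zero (1 + j50·0.002) = 1 + j0.1 → |·| ≈ 1.005, ∠ ≈ 5.71°
pole (1 + j50·0.02) = 1 + j1 → |·| ≈ 1.4142, ∠ ≈ 45.00°
|T| = 100 · 1.005 / (1.4142) ≈ 71.065
Gain = 20 log₁₀(71.065) ≈ 37.03 dB
∠T = (5.71°) − (45.00°) = -39.29°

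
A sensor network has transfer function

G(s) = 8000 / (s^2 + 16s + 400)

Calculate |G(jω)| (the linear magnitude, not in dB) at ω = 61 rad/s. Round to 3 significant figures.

2.31

At s = jω = j61:
quadratic: (j61)² + 16·j61 + 400 = -3321 + j976 → |·| ≈ 3461.4, ∠ ≈ 163.62°
|G| = 8000 / 3461.4 ≈ 2.3112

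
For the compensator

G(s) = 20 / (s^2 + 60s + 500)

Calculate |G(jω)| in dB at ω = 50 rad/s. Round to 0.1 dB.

-45.1 dB

Substitute s = j50:
Numerator: 20 = 20 + j0
Denominator: (j50)^2 + 60(j50) + 500 = -2000 + j3000
|N| = √(20² + 0²) ≈ 20, ∠N ≈ 0.00°
|D| = √(2000² + 3000²) ≈ 3605.6, ∠D ≈ 123.69°
|G| = 20 / 3605.6 ≈ 0.0055469
Gain = 20 log₁₀(0.0055469) ≈ -45.12 dB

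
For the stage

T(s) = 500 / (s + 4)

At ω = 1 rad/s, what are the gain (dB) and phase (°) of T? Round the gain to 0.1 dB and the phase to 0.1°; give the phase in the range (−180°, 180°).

41.7 dB, -14.0°

At s = jω = j1:
pole (s+4): 4 + j1 → |·| = √(4²+1²) = √17 ≈ 4.1231, ∠ = arctan(1/4) ≈ 14.04°
|T| = 500 / 4.1231 ≈ 121.27
Gain = 20 log₁₀(121.27) ≈ 41.68 dB
∠T = 0.00° − 14.04° = -14.04°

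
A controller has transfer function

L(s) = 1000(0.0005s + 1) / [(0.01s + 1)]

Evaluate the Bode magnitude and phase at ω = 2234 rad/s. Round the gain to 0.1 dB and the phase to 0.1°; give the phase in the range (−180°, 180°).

At ω = 2234 rad/s:
zero (1 + j2234·0.0005) = 1 + j1.117 → |·| ≈ 1.4992, ∠ ≈ 48.16°
pole (1 + j2234·0.01) = 1 + j22.34 → |·| ≈ 22.362, ∠ ≈ 87.44°
|L| = 1000 · 1.4992 / (22.362) ≈ 67.042
Gain = 20 log₁₀(67.042) ≈ 36.53 dB
∠L = (48.16°) − (87.44°) = -39.28°

36.5 dB, -39.3°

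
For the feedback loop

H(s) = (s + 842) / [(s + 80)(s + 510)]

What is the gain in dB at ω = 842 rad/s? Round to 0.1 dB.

-56.9 dB

At s = jω = j842:
zero (s+842): 842 + j842 → |·| = √(842²+842²) = √1417928 ≈ 1190.8, ∠ = arctan(842/842) ≈ 45.00°
pole (s+80): 80 + j842 → |·| = √(80²+842²) = √715364 ≈ 845.79, ∠ = arctan(842/80) ≈ 84.57°
pole (s+510): 510 + j842 → |·| = √(510²+842²) = √969064 ≈ 984.41, ∠ = arctan(842/510) ≈ 58.80°
|H| = 1 · 1190.8 / 8.326e+05 ≈ 0.0014302
Gain = 20 log₁₀(0.0014302) ≈ -56.89 dB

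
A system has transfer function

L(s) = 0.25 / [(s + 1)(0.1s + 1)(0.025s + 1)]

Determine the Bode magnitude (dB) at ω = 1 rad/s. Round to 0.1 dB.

At ω = 1 rad/s:
pole (1 + j1·1) = 1 + j1 → |·| ≈ 1.4142, ∠ ≈ 45.00°
pole (1 + j1·0.1) = 1 + j0.1 → |·| ≈ 1.005, ∠ ≈ 5.71°
pole (1 + j1·0.025) = 1 + j0.025 → |·| ≈ 1.0003, ∠ ≈ 1.43°
|L| = 0.25 · 1 / (1.4142 · 1.005 · 1.0003) ≈ 0.17585
Gain = 20 log₁₀(0.17585) ≈ -15.10 dB

-15.1 dB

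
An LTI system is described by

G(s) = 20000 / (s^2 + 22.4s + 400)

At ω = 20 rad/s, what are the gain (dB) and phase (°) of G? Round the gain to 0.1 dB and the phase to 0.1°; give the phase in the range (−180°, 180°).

33.0 dB, -90.0°

At s = jω = j20:
quadratic: (j20)² + 22.4·j20 + 400 = 0 + j448 → |·| ≈ 448, ∠ ≈ 90.00°
|G| = 20000 / 448 ≈ 44.643
Gain = 20 log₁₀(44.643) ≈ 33.00 dB
∠G = 0.00° − 90.00° = -90.00°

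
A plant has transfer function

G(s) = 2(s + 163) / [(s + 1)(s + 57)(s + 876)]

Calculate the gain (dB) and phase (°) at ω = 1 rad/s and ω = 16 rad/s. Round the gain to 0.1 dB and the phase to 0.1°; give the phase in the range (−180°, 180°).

ω = 1: -46.7 dB, -45.7°; ω = 16: -68.1 dB, -97.5°

At s = jω = j1:
zero (s+163): 163 + j1 → |·| = √(163²+1²) = √26570 ≈ 163, ∠ = arctan(1/163) ≈ 0.35°
pole (s+1): 1 + j1 → |·| = √(1²+1²) = √2 ≈ 1.4142, ∠ = arctan(1/1) ≈ 45.00°
pole (s+57): 57 + j1 → |·| = √(57²+1²) = √3250 ≈ 57.009, ∠ = arctan(1/57) ≈ 1.01°
pole (s+876): 876 + j1 → |·| = √(876²+1²) = √767377 ≈ 876, ∠ = arctan(1/876) ≈ 0.07°
|G| = 2 · 163 / 70625 ≈ 0.0046159
Gain = 20 log₁₀(0.0046159) ≈ -46.71 dB
∠G = 0.35° − 46.08° = -45.73°

At s = jω = j16:
zero (s+163): 163 + j16 → |·| = √(163²+16²) = √26825 ≈ 163.78, ∠ = arctan(16/163) ≈ 5.61°
pole (s+1): 1 + j16 → |·| = √(1²+16²) = √257 ≈ 16.031, ∠ = arctan(16/1) ≈ 86.42°
pole (s+57): 57 + j16 → |·| = √(57²+16²) = √3505 ≈ 59.203, ∠ = arctan(16/57) ≈ 15.68°
pole (s+876): 876 + j16 → |·| = √(876²+16²) = √767632 ≈ 876.15, ∠ = arctan(16/876) ≈ 1.05°
|G| = 2 · 163.78 / 8.3154e+05 ≈ 0.00039392
Gain = 20 log₁₀(0.00039392) ≈ -68.09 dB
∠G = 5.61° − 103.15° = -97.54°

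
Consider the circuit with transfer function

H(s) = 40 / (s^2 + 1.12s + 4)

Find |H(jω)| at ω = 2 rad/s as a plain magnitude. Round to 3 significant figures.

17.9

At s = jω = j2:
quadratic: (j2)² + 1.12·j2 + 4 = 0 + j2.24 → |·| ≈ 2.24, ∠ ≈ 90.00°
|H| = 40 / 2.24 ≈ 17.857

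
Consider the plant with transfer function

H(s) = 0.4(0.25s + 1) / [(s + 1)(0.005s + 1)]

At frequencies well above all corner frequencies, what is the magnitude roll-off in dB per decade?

Each pole contributes −20 dB/decade at high frequency; each zero contributes +20 dB/decade.
Net: 1 zero(s) − 2 pole(s) → -20 dB/decade.

-20 dB/decade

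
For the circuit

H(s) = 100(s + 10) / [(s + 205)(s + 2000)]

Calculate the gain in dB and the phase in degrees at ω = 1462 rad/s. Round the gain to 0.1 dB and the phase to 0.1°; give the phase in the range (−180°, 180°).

-28.0 dB, -28.6°

At s = jω = j1462:
zero (s+10): 10 + j1462 → |·| = √(10²+1462²) = √2137544 ≈ 1462, ∠ = arctan(1462/10) ≈ 89.61°
pole (s+205): 205 + j1462 → |·| = √(205²+1462²) = √2179469 ≈ 1476.3, ∠ = arctan(1462/205) ≈ 82.02°
pole (s+2000): 2000 + j1462 → |·| = √(2000²+1462²) = √6137444 ≈ 2477.4, ∠ = arctan(1462/2000) ≈ 36.17°
|H| = 100 · 1462 / 3.6574e+06 ≈ 0.039974
Gain = 20 log₁₀(0.039974) ≈ -27.96 dB
∠H = 89.61° − 118.19° = -28.58°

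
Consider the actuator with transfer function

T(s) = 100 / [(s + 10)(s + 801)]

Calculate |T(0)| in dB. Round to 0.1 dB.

T(0) = 100 / (10·801) ≈ 0.012484
20 log₁₀(0.012484) ≈ -38.07 dB

-38.1 dB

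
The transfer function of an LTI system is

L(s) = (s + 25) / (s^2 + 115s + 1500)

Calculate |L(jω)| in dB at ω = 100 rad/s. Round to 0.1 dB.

Substitute s = j100:
Numerator: (j100) + 25 = 25 + j100
Denominator: (j100)^2 + 115(j100) + 1500 = -8500 + j11500
|N| = √(25² + 100²) ≈ 103.08, ∠N ≈ 75.96°
|D| = √(8500² + 11500²) ≈ 14300, ∠D ≈ 126.47°
|L| = 103.08 / 14300 ≈ 0.0072084
Gain = 20 log₁₀(0.0072084) ≈ -42.84 dB

-42.8 dB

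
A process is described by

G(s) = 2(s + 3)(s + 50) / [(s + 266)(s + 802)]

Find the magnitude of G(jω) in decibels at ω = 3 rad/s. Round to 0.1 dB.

At s = jω = j3:
zero (s+3): 3 + j3 → |·| = √(3²+3²) = √18 ≈ 4.2426, ∠ = arctan(3/3) ≈ 45.00°
zero (s+50): 50 + j3 → |·| = √(50²+3²) = √2509 ≈ 50.09, ∠ = arctan(3/50) ≈ 3.43°
pole (s+266): 266 + j3 → |·| = √(266²+3²) = √70765 ≈ 266.02, ∠ = arctan(3/266) ≈ 0.65°
pole (s+802): 802 + j3 → |·| = √(802²+3²) = √643213 ≈ 802.01, ∠ = arctan(3/802) ≈ 0.21°
|G| = 2 · 212.51 / 2.1335e+05 ≈ 0.0019921
Gain = 20 log₁₀(0.0019921) ≈ -54.01 dB

-54.0 dB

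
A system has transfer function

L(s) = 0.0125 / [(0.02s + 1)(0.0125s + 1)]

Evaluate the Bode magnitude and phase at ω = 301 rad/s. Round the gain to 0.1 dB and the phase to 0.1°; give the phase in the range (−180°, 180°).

-65.6 dB, -155.7°

At ω = 301 rad/s:
pole (1 + j301·0.02) = 1 + j6.02 → |·| ≈ 6.1025, ∠ ≈ 80.57°
pole (1 + j301·0.0125) = 1 + j3.7625 → |·| ≈ 3.8931, ∠ ≈ 75.12°
|L| = 0.0125 · 1 / (6.1025 · 3.8931) ≈ 0.00052615
Gain = 20 log₁₀(0.00052615) ≈ -65.58 dB
∠L = (0°) − (80.57° + 75.12°) = -155.69°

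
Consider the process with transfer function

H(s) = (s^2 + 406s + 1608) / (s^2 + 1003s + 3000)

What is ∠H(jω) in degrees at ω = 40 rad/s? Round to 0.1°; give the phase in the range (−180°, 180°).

2.0°

Substitute s = j40:
Numerator: (j40)^2 + 406(j40) + 1608 = 8 + j16240
Denominator: (j40)^2 + 1003(j40) + 3000 = 1400 + j40120
|N| = √(8² + 16240²) ≈ 16240, ∠N ≈ 89.97°
|D| = √(1400² + 40120²) ≈ 40144, ∠D ≈ 88.00°
∠H = 89.97° − 88.00° = 1.97°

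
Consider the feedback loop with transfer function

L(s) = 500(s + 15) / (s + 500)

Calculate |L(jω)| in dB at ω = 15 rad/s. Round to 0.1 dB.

At s = jω = j15:
zero (s+15): 15 + j15 → |·| = √(15²+15²) = √450 ≈ 21.213, ∠ = arctan(15/15) ≈ 45.00°
pole (s+500): 500 + j15 → |·| = √(500²+15²) = √250225 ≈ 500.22, ∠ = arctan(15/500) ≈ 1.72°
|L| = 500 · 21.213 / 500.22 ≈ 21.204
Gain = 20 log₁₀(21.204) ≈ 26.53 dB

26.5 dB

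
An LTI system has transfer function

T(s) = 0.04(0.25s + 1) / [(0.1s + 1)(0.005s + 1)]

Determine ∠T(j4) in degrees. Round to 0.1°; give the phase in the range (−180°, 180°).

At ω = 4 rad/s:
zero (1 + j4·0.25) = 1 + j1 → |·| ≈ 1.4142, ∠ ≈ 45.00°
pole (1 + j4·0.1) = 1 + j0.4 → |·| ≈ 1.077, ∠ ≈ 21.80°
pole (1 + j4·0.005) = 1 + j0.02 → |·| ≈ 1.0002, ∠ ≈ 1.15°
∠T = (45.00°) − (21.80° + 1.15°) = 22.05°

22.1°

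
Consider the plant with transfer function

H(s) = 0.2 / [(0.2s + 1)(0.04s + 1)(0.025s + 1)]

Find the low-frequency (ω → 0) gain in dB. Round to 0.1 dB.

-14.0 dB

H(0) = 0.2 · 1 / 1 = 0.2
20 log₁₀(0.2) ≈ -13.98 dB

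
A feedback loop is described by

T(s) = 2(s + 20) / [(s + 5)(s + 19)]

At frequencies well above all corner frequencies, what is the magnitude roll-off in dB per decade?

-20 dB/decade

Each pole contributes −20 dB/decade at high frequency; each zero contributes +20 dB/decade.
Net: 1 zero(s) − 2 pole(s) → -20 dB/decade.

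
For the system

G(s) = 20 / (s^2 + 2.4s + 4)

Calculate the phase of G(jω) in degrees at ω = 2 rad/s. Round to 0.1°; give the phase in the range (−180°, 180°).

-90.0°

At s = jω = j2:
quadratic: (j2)² + 2.4·j2 + 4 = 0 + j4.8 → |·| ≈ 4.8, ∠ ≈ 90.00°
∠G = 0.00° − 90.00° = -90.00°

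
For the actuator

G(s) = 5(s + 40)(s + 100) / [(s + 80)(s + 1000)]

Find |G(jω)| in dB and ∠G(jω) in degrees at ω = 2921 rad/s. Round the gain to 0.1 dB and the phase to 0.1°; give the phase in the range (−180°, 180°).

13.5 dB, 17.7°

At s = jω = j2921:
zero (s+40): 40 + j2921 → |·| = √(40²+2921²) = √8533841 ≈ 2921.3, ∠ = arctan(2921/40) ≈ 89.22°
zero (s+100): 100 + j2921 → |·| = √(100²+2921²) = √8542241 ≈ 2922.7, ∠ = arctan(2921/100) ≈ 88.04°
pole (s+80): 80 + j2921 → |·| = √(80²+2921²) = √8538641 ≈ 2922.1, ∠ = arctan(2921/80) ≈ 88.43°
pole (s+1000): 1000 + j2921 → |·| = √(1000²+2921²) = √9532241 ≈ 3087.4, ∠ = arctan(2921/1000) ≈ 71.10°
|G| = 5 · 8.5381e+06 / 9.0217e+06 ≈ 4.732
Gain = 20 log₁₀(4.732) ≈ 13.50 dB
∠G = 177.26° − 159.53° = 17.73°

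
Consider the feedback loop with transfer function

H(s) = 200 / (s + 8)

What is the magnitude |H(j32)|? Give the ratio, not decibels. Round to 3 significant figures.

At s = jω = j32:
pole (s+8): 8 + j32 → |·| = √(8²+32²) = √1088 ≈ 32.985, ∠ = arctan(32/8) ≈ 75.96°
|H| = 200 / 32.985 ≈ 6.0634

6.06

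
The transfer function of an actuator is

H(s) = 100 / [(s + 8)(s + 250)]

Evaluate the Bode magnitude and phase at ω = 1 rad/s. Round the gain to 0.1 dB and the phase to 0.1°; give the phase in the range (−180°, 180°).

-26.1 dB, -7.4°

At s = jω = j1:
pole (s+8): 8 + j1 → |·| = √(8²+1²) = √65 ≈ 8.0623, ∠ = arctan(1/8) ≈ 7.13°
pole (s+250): 250 + j1 → |·| = √(250²+1²) = √62501 ≈ 250, ∠ = arctan(1/250) ≈ 0.23°
|H| = 100 / 2015.6 ≈ 0.049613
Gain = 20 log₁₀(0.049613) ≈ -26.09 dB
∠H = 0.00° − 7.36° = -7.36°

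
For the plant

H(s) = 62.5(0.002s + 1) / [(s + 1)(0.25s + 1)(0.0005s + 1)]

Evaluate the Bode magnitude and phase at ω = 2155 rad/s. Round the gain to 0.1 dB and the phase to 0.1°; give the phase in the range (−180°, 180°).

At ω = 2155 rad/s:
zero (1 + j2155·0.002) = 1 + j4.31 → |·| ≈ 4.4245, ∠ ≈ 76.94°
pole (1 + j2155·1) = 1 + j2155 → |·| ≈ 2155, ∠ ≈ 89.97°
pole (1 + j2155·0.25) = 1 + j538.75 → |·| ≈ 538.75, ∠ ≈ 89.89°
pole (1 + j2155·0.0005) = 1 + j1.0775 → |·| ≈ 1.47, ∠ ≈ 47.14°
|H| = 62.5 · 4.4245 / (2155 · 538.75 · 1.47) ≈ 0.00016203
Gain = 20 log₁₀(0.00016203) ≈ -75.81 dB
∠H = (76.94°) − (89.97° + 89.89° + 47.14°) = -150.06°

-75.8 dB, -150.1°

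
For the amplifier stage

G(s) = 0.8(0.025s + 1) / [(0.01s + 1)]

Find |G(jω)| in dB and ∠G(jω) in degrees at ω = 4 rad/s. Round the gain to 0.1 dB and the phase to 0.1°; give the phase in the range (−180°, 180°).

At ω = 4 rad/s:
zero (1 + j4·0.025) = 1 + j0.1 → |·| ≈ 1.005, ∠ ≈ 5.71°
pole (1 + j4·0.01) = 1 + j0.04 → |·| ≈ 1.0008, ∠ ≈ 2.29°
|G| = 0.8 · 1.005 / (1.0008) ≈ 0.80336
Gain = 20 log₁₀(0.80336) ≈ -1.90 dB
∠G = (5.71°) − (2.29°) = 3.42°

-1.9 dB, 3.4°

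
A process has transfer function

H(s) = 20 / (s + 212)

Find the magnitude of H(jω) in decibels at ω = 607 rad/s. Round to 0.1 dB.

Substitute s = j607:
Numerator: 20 = 20 + j0
Denominator: (j607) + 212 = 212 + j607
|N| = √(20² + 0²) ≈ 20, ∠N ≈ 0.00°
|D| = √(212² + 607²) ≈ 642.96, ∠D ≈ 70.75°
|H| = 20 / 642.96 ≈ 0.031106
Gain = 20 log₁₀(0.031106) ≈ -30.14 dB

-30.1 dB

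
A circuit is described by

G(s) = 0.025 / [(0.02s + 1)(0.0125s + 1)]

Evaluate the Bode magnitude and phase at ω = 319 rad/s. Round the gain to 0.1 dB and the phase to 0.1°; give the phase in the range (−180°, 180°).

-60.5 dB, -157.0°

At ω = 319 rad/s:
pole (1 + j319·0.02) = 1 + j6.38 → |·| ≈ 6.4579, ∠ ≈ 81.09°
pole (1 + j319·0.0125) = 1 + j3.9875 → |·| ≈ 4.111, ∠ ≈ 75.92°
|G| = 0.025 · 1 / (6.4579 · 4.111) ≈ 0.00094168
Gain = 20 log₁₀(0.00094168) ≈ -60.52 dB
∠G = (0°) − (81.09° + 75.92°) = -157.01°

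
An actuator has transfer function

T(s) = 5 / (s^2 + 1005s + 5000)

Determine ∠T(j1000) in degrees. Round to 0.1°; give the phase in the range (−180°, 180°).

-134.7°

Substitute s = j1000:
Numerator: 5 = 5 + j0
Denominator: (j1000)^2 + 1005(j1000) + 5000 = -995000 + j1005000
|N| = √(5² + 0²) ≈ 5, ∠N ≈ 0.00°
|D| = √(995000² + 1005000²) ≈ 1.4142e+06, ∠D ≈ 134.71°
∠T = 0.00° − 134.71° = -134.71°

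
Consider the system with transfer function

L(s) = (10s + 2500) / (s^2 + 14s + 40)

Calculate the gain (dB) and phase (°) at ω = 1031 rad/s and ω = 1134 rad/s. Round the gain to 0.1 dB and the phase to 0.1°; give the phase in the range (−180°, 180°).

ω = 1031: -40.0 dB, -102.9°; ω = 1134: -40.9 dB, -101.7°

Substitute s = j1031:
Numerator: 10(j1031) + 2500 = 2500 + j10310
Denominator: (j1031)^2 + 14(j1031) + 40 = -1062921 + j14434
|N| = √(2500² + 10310²) ≈ 10609, ∠N ≈ 76.37°
|D| = √(1062921² + 14434²) ≈ 1.063e+06, ∠D ≈ 179.22°
|L| = 10609 / 1.063e+06 ≈ 0.0099802
Gain = 20 log₁₀(0.0099802) ≈ -40.02 dB
∠L = 76.37° − 179.22° = -102.85°

Substitute s = j1134:
Numerator: 10(j1134) + 2500 = 2500 + j11340
Denominator: (j1134)^2 + 14(j1134) + 40 = -1285916 + j15876
|N| = √(2500² + 11340²) ≈ 11612, ∠N ≈ 77.57°
|D| = √(1285916² + 15876²) ≈ 1.286e+06, ∠D ≈ 179.29°
|L| = 11612 / 1.286e+06 ≈ 0.0090295
Gain = 20 log₁₀(0.0090295) ≈ -40.89 dB
∠L = 77.57° − 179.29° = -101.72°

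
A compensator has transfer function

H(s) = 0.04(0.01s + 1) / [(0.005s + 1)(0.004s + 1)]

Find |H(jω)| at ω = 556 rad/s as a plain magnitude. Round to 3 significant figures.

At ω = 556 rad/s:
zero (1 + j556·0.01) = 1 + j5.56 → |·| ≈ 5.6492, ∠ ≈ 79.80°
pole (1 + j556·0.005) = 1 + j2.78 → |·| ≈ 2.9544, ∠ ≈ 70.22°
pole (1 + j556·0.004) = 1 + j2.224 → |·| ≈ 2.4385, ∠ ≈ 65.79°
|H| = 0.04 · 5.6492 / (2.9544 · 2.4385) ≈ 0.031366

0.0314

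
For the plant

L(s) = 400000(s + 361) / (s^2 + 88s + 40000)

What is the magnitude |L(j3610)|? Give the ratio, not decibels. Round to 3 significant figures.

112

At s = jω = j3610:
zero (s+361): 361 + j3610 → |·| = √(361²+3610²) = √13162421 ≈ 3628, ∠ = arctan(3610/361) ≈ 84.29°
quadratic: (j3610)² + 88·j3610 + 40000 = -12992100 + j317680 → |·| ≈ 1.2996e+07, ∠ ≈ 178.60°
|L| = 400000 · 3628 / 1.2996e+07 ≈ 111.67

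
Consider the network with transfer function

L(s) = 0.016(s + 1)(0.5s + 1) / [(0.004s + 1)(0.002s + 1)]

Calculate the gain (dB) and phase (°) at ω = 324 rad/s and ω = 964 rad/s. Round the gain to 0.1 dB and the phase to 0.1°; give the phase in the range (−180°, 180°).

ω = 324: 52.7 dB, 94.2°; ω = 964: 58.7 dB, 41.8°

At ω = 324 rad/s:
zero (1 + j324·1) = 1 + j324 → |·| ≈ 324, ∠ ≈ 89.82°
zero (1 + j324·0.5) = 1 + j162 → |·| ≈ 162, ∠ ≈ 89.65°
pole (1 + j324·0.004) = 1 + j1.296 → |·| ≈ 1.637, ∠ ≈ 52.35°
pole (1 + j324·0.002) = 1 + j0.648 → |·| ≈ 1.1916, ∠ ≈ 32.94°
|L| = 0.016 · 324 · 162 / (1.637 · 1.1916) ≈ 430.53
Gain = 20 log₁₀(430.53) ≈ 52.68 dB
∠L = (89.82° + 89.65°) − (52.35° + 32.94°) = 94.18°

At ω = 964 rad/s:
zero (1 + j964·1) = 1 + j964 → |·| ≈ 964, ∠ ≈ 89.94°
zero (1 + j964·0.5) = 1 + j482 → |·| ≈ 482, ∠ ≈ 89.88°
pole (1 + j964·0.004) = 1 + j3.856 → |·| ≈ 3.9836, ∠ ≈ 75.46°
pole (1 + j964·0.002) = 1 + j1.928 → |·| ≈ 2.1719, ∠ ≈ 62.59°
|L| = 0.016 · 964 · 482 / (3.9836 · 2.1719) ≈ 859.27
Gain = 20 log₁₀(859.27) ≈ 58.68 dB
∠L = (89.94° + 89.88°) − (75.46° + 62.59°) = 41.77°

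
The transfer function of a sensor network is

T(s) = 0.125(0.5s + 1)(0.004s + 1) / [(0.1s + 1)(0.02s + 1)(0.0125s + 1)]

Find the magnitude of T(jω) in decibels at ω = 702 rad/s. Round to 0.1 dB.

-36.5 dB

At ω = 702 rad/s:
zero (1 + j702·0.5) = 1 + j351 → |·| ≈ 351, ∠ ≈ 89.84°
zero (1 + j702·0.004) = 1 + j2.808 → |·| ≈ 2.9807, ∠ ≈ 70.40°
pole (1 + j702·0.1) = 1 + j70.2 → |·| ≈ 70.207, ∠ ≈ 89.18°
pole (1 + j702·0.02) = 1 + j14.04 → |·| ≈ 14.076, ∠ ≈ 85.93°
pole (1 + j702·0.0125) = 1 + j8.775 → |·| ≈ 8.8318, ∠ ≈ 83.50°
|T| = 0.125 · 351 · 2.9807 / (70.207 · 14.076 · 8.8318) ≈ 0.014984
Gain = 20 log₁₀(0.014984) ≈ -36.49 dB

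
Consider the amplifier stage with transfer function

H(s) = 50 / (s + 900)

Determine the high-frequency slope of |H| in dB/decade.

Each pole contributes −20 dB/decade at high frequency; each zero contributes +20 dB/decade.
Net: 0 zero(s) − 1 pole(s) → -20 dB/decade.

-20 dB/decade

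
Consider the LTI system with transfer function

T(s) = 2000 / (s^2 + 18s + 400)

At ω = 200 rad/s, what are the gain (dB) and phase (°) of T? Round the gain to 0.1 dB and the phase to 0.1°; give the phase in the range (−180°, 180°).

At s = jω = j200:
quadratic: (j200)² + 18·j200 + 400 = -39600 + j3600 → |·| ≈ 39763, ∠ ≈ 174.81°
|T| = 2000 / 39763 ≈ 0.050298
Gain = 20 log₁₀(0.050298) ≈ -25.97 dB
∠T = 0.00° − 174.81° = -174.81°

-26.0 dB, -174.8°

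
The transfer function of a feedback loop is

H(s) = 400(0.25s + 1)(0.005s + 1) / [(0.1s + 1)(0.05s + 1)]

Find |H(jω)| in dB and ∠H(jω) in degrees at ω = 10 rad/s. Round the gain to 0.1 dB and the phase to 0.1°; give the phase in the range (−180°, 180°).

56.7 dB, -0.5°

At ω = 10 rad/s:
zero (1 + j10·0.25) = 1 + j2.5 → |·| ≈ 2.6926, ∠ ≈ 68.20°
zero (1 + j10·0.005) = 1 + j0.05 → |·| ≈ 1.0012, ∠ ≈ 2.86°
pole (1 + j10·0.1) = 1 + j1 → |·| ≈ 1.4142, ∠ ≈ 45.00°
pole (1 + j10·0.05) = 1 + j0.5 → |·| ≈ 1.118, ∠ ≈ 26.57°
|H| = 400 · 2.6926 · 1.0012 / (1.4142 · 1.118) ≈ 682.02
Gain = 20 log₁₀(682.02) ≈ 56.68 dB
∠H = (68.20° + 2.86°) − (45.00° + 26.57°) = -0.51°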